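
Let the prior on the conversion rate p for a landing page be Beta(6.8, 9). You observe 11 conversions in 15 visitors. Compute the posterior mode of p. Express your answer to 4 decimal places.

p̂_MAP = 0.5833

Prior: Beta(6.8, 9).
Data: 11 successes in 15 trials. The binomial likelihood contributes p^11(1−p)^4, so the posterior is Beta(6.8+11, 9+4) = Beta(17.8, 13).
For Beta(a, b) with a, b > 1 the mode is (a−1)/(a+b−2) = 16.8/28.8 ≈ 0.5833.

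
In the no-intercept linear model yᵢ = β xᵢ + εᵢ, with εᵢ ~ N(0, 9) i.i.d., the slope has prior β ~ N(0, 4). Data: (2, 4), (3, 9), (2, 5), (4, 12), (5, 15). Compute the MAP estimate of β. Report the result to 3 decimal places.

β̂_MAP = 2.788

log p(β | y) = −Σ(yᵢ − βxᵢ)²/(2·9) − β²/(2·4) + const.
Setting the derivative to zero: Σxᵢ(yᵢ − βxᵢ)/9 − β/4 = 0, so β = Σxᵢyᵢ / (Σxᵢ² + σ²/τ²).
Σxᵢyᵢ = 2·4 + 3·9 + 2·5 + 4·12 + 5·15 = 168; Σxᵢ² = 58; σ²/τ² = 2.25.
β̂_MAP = 168 / (58 + 2.25) = 168/60.25 ≈ 2.788.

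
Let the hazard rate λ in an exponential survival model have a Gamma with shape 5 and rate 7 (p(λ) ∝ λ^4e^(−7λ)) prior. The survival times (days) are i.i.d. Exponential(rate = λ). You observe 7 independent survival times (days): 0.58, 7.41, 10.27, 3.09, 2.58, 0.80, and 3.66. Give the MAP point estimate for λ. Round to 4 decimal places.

The Exponential(rate=λ) likelihood is ∝ λ^n e^(−λΣtᵢ). Here n = 7 and Σtᵢ = 0.58 + 7.41 + 10.27 + 3.09 + 2.58 + 0.80 + 3.66 = 28.39.
Posterior ∝ λ^4e^(−7λ) · λ^7e^(−28.39λ) = λ^11e^(−35.39λ), i.e. Gamma(12, 35.39).
Mode = (a−1)/b = 11/35.39 ≈ 0.3108.

λ̂_MAP = 0.3108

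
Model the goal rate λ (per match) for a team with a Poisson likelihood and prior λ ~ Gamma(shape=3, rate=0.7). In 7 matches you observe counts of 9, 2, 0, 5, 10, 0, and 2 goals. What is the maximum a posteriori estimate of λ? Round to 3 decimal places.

Σxᵢ = 9+2+0+5+10+0+2 = 28, with n = 7.
Posterior ∝ λ^2e^(−0.7λ) · λ^28e^(−7λ) = λ^30e^(−7.7λ), i.e. Gamma(shape=31, rate=7.7).
The mode of a Gamma(a, b) with a ≥ 1 (shape–rate) is (a−1)/b = 30/7.7 ≈ 3.896.

λ̂_MAP = 3.896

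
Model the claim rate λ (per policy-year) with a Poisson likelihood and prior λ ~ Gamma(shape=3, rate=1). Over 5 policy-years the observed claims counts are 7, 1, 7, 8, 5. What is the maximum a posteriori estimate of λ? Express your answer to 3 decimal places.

λ̂_MAP = 5.000

Σxᵢ = 7+1+7+8+5 = 28, with n = 5.
Posterior ∝ λ^2e^(−1λ) · λ^28e^(−5λ) = λ^30e^(−6λ), i.e. Gamma(shape=31, rate=6).
The mode of a Gamma(a, b) with a ≥ 1 (shape–rate) is (a−1)/b = 30/6 ≈ 5.000.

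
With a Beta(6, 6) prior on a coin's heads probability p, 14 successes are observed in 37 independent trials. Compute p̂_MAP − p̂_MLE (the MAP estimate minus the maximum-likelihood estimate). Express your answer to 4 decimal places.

Posterior is Beta(20, 29); MAP = (20−1)/(49−2) = 19/47 ≈ 0.40426.
MLE ignores the prior: p̂_MLE = k/n = 14/37 ≈ 0.37838.
Difference = 19/47 − 14/37 = 45/1739 ≈ 0.0259.

MAP − MLE = 0.0259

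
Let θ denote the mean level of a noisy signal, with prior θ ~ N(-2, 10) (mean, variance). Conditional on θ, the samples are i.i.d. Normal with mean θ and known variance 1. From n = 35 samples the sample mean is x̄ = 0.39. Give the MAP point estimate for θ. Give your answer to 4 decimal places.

θ̂_MAP = 0.3832

n = 35, x̄ = 0.39.
For a Normal prior and Normal likelihood with known variance, the posterior is Normal; its mode equals its mean, the precision-weighted average.
Prior precision 1/σ₀² = 1/10 = 0.1; data precision n/σ² = 35/1 = 35.
θ̂ = (0.1·(-2) + 35·0.39) / (0.1 + 35) = 13.45/35.1 = 269/702 ≈ 0.3832.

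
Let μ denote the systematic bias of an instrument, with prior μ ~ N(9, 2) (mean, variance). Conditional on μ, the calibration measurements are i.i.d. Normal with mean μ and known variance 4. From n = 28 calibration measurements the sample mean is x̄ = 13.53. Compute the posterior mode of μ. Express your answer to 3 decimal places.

n = 28, x̄ = 13.53.
For a Normal prior and Normal likelihood with known variance, the posterior is Normal; its mode equals its mean, the precision-weighted average.
Prior precision 1/σ₀² = 1/2 = 0.5; data precision n/σ² = 28/4 = 7.
μ̂ = (0.5·9 + 7·13.53) / (0.5 + 7) = 99.21/7.5 = 13.228.

μ̂_MAP = 13.228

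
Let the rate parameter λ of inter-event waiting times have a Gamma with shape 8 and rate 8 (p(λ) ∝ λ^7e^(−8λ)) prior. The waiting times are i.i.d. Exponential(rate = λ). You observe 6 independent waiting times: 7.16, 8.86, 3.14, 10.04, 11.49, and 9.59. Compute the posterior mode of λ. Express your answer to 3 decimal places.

The Exponential(rate=λ) likelihood is ∝ λ^n e^(−λΣtᵢ). Here n = 6 and Σtᵢ = 7.16 + 8.86 + 3.14 + 10.04 + 11.49 + 9.59 = 50.28.
Posterior ∝ λ^7e^(−8λ) · λ^6e^(−50.28λ) = λ^13e^(−58.28λ), i.e. Gamma(14, 58.28).
Mode = (a−1)/b = 13/58.28 ≈ 0.223.

λ̂_MAP = 0.223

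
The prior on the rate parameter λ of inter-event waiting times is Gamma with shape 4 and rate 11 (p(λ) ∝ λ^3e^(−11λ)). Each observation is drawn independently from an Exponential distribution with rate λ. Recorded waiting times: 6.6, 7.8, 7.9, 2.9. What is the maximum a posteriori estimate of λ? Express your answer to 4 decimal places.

λ̂_MAP = 0.1934

The Exponential(rate=λ) likelihood is ∝ λ^n e^(−λΣtᵢ). Here n = 4 and Σtᵢ = 6.6 + 7.8 + 7.9 + 2.9 = 25.2.
Posterior ∝ λ^3e^(−11λ) · λ^4e^(−25.2λ) = λ^7e^(−36.2λ), i.e. Gamma(8, 36.2).
Mode = (a−1)/b = 7/36.2 ≈ 0.1934.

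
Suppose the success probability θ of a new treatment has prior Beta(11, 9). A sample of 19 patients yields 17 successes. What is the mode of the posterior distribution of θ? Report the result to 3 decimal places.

θ̂_MAP = 0.730

Prior: Beta(11, 9).
Data: 17 successes in 19 trials. The binomial likelihood contributes θ^17(1−θ)^2, so the posterior is Beta(11+17, 9+2) = Beta(28, 11).
For Beta(a, b) with a, b > 1 the mode is (a−1)/(a+b−2) = 27/37 ≈ 0.730.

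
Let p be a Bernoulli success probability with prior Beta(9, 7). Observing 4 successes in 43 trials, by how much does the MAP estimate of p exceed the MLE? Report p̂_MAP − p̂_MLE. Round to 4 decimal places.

MAP − MLE = 0.1175

Posterior is Beta(13, 46); MAP = (13−1)/(59−2) = 12/57 ≈ 0.21053.
MLE ignores the prior: p̂_MLE = k/n = 4/43 ≈ 0.09302.
Difference = 12/57 − 4/43 = 96/817 ≈ 0.1175.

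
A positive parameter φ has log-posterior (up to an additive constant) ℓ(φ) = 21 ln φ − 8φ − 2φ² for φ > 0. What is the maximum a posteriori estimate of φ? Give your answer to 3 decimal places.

φ̂_MAP = 1.500

ℓ'(φ) = 21/φ − 8 − 4φ. Setting this to zero and multiplying by φ: 4φ² + 8φ − 21 = 0.
φ = (−8 + √(8² + 4·4·21)) / (2·4) = (−8 + √400) / 8 = (−8 + 20)/8 = 3/2.
ℓ''(φ) = −21/φ² − 4 < 0, confirming a maximum.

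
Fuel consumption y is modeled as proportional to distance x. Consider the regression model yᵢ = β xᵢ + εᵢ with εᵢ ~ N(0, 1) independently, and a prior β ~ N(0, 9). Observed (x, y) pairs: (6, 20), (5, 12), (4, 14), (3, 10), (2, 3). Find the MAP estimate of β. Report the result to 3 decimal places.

log p(β | y) = −Σ(yᵢ − βxᵢ)²/(2·1) − β²/(2·9) + const.
Setting the derivative to zero: Σxᵢ(yᵢ − βxᵢ)/1 − β/9 = 0, so β = Σxᵢyᵢ / (Σxᵢ² + σ²/τ²).
Σxᵢyᵢ = 6·20 + 5·12 + 4·14 + 3·10 + 2·3 = 272; Σxᵢ² = 90; σ²/τ² = 1/9.
β̂_MAP = 272 / (90 + 1/9) = 272/(811/9) = 2448/811 ≈ 3.018.

β̂_MAP = 3.018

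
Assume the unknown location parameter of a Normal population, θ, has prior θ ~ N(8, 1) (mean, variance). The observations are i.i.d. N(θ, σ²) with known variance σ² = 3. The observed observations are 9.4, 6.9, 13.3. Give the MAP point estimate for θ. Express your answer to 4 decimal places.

θ̂_MAP = 8.9333

n = 3; x̄ = (9.4 + 6.9 + 13.3)/3 = 29.6/3 = 148/15 ≈ 9.8667.
For a Normal prior and Normal likelihood with known variance, the posterior is Normal; its mode equals its mean, the precision-weighted average.
Prior precision 1/σ₀² = 1/1 = 1; data precision n/σ² = 3/3 = 1.
θ̂ = (1·8 + 1·(148/15)) / (1 + 1) = (268/15)/2 = 134/15 ≈ 8.9333.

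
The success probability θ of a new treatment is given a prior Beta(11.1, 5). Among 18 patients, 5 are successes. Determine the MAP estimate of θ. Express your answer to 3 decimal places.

θ̂_MAP = 0.470

Prior: Beta(11.1, 5).
Data: 5 successes in 18 trials. The binomial likelihood contributes θ^5(1−θ)^13, so the posterior is Beta(11.1+5, 5+13) = Beta(16.1, 18).
For Beta(a, b) with a, b > 1 the mode is (a−1)/(a+b−2) = 15.1/32.1 ≈ 0.470.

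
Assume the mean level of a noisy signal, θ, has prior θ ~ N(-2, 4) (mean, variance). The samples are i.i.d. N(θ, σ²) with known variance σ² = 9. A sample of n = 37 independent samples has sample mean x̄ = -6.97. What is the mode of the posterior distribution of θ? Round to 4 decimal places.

n = 37, x̄ = -6.97.
For a Normal prior and Normal likelihood with known variance, the posterior is Normal; its mode equals its mean, the precision-weighted average.
Prior precision 1/σ₀² = 1/4 = 0.25; data precision n/σ² = 37/9.
θ̂ = (0.25·(-2) + (37/9)·(-6.97)) / (0.25 + 37/9) = (-26239/900)/(157/36) = -26239/3925 ≈ -6.6851.

θ̂_MAP = -6.6851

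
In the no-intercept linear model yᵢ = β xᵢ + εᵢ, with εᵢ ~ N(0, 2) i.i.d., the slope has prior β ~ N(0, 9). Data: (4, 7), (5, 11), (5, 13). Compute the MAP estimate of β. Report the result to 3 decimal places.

β̂_MAP = 2.235

log p(β | y) = −Σ(yᵢ − βxᵢ)²/(2·2) − β²/(2·9) + const.
Setting the derivative to zero: Σxᵢ(yᵢ − βxᵢ)/2 − β/9 = 0, so β = Σxᵢyᵢ / (Σxᵢ² + σ²/τ²).
Σxᵢyᵢ = 4·7 + 5·11 + 5·13 = 148; Σxᵢ² = 66; σ²/τ² = 2/9.
β̂_MAP = 148 / (66 + 2/9) = 148/(596/9) = 333/149 ≈ 2.235.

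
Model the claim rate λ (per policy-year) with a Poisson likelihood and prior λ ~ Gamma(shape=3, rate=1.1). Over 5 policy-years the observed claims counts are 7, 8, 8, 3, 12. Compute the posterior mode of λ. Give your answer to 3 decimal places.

Σxᵢ = 7+8+8+3+12 = 38, with n = 5.
Posterior ∝ λ^2e^(−1.1λ) · λ^38e^(−5λ) = λ^40e^(−6.1λ), i.e. Gamma(shape=41, rate=6.1).
The mode of a Gamma(a, b) with a ≥ 1 (shape–rate) is (a−1)/b = 40/6.1 ≈ 6.557.

λ̂_MAP = 6.557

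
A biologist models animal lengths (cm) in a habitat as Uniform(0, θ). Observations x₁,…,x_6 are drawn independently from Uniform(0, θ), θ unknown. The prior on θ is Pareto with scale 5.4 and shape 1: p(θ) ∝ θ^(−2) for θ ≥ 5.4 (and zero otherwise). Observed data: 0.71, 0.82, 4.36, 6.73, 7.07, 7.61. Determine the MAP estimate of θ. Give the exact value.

The Uniform(0, θ) likelihood is θ^(−n) for θ ≥ max(xᵢ), zero otherwise. Here max(xᵢ) = 7.61.
Posterior ∝ θ^(−2) · θ^(−6) = θ^(−8) on θ ≥ max(5.4, 7.61) = 7.61.
This density is strictly decreasing in θ, so the posterior mode lies at the lower boundary of the support.

θ̂_MAP = 7.61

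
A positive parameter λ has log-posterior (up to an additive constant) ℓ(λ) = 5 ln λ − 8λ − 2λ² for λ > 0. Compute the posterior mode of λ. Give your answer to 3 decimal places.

ℓ'(λ) = 5/λ − 8 − 4λ. Setting this to zero and multiplying by λ: 4λ² + 8λ − 5 = 0.
λ = (−8 + √(8² + 4·4·5)) / (2·4) = (−8 + √144) / 8 = (−8 + 12)/8 = 1/2.
ℓ''(λ) = −5/λ² − 4 < 0, confirming a maximum.

λ̂_MAP = 0.500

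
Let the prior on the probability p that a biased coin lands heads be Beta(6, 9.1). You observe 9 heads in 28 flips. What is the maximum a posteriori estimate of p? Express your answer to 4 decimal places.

Prior: Beta(6, 9.1).
Data: 9 successes in 28 trials. The binomial likelihood contributes p^9(1−p)^19, so the posterior is Beta(6+9, 9.1+19) = Beta(15, 28.1).
For Beta(a, b) with a, b > 1 the mode is (a−1)/(a+b−2) = 14/41.1 ≈ 0.3406.

p̂_MAP = 0.3406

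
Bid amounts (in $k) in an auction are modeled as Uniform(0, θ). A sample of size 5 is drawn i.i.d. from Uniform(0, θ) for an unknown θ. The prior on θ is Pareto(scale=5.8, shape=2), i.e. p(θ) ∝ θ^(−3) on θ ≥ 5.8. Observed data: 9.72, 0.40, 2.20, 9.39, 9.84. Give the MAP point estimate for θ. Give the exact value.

θ̂_MAP = 9.84

The Uniform(0, θ) likelihood is θ^(−n) for θ ≥ max(xᵢ), zero otherwise. Here max(xᵢ) = 9.84.
Posterior ∝ θ^(−3) · θ^(−5) = θ^(−8) on θ ≥ max(5.8, 9.84) = 9.84.
This density is strictly decreasing in θ, so the posterior mode lies at the lower boundary of the support.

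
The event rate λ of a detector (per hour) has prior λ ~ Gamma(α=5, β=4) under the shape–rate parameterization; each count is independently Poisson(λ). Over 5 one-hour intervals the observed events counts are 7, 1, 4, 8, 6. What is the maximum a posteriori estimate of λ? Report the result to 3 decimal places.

Σxᵢ = 7+1+4+8+6 = 26, with n = 5.
Posterior ∝ λ^4e^(−4λ) · λ^26e^(−5λ) = λ^30e^(−9λ), i.e. Gamma(shape=31, rate=9).
The mode of a Gamma(a, b) with a ≥ 1 (shape–rate) is (a−1)/b = 30/9 ≈ 3.333.

λ̂_MAP = 3.333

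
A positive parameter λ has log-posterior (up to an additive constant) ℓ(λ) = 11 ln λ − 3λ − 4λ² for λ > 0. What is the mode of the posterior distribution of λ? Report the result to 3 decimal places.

ℓ'(λ) = 11/λ − 3 − 8λ. Setting this to zero and multiplying by λ: 8λ² + 3λ − 11 = 0.
λ = (−3 + √(3² + 4·8·11)) / (2·8) = (−3 + √361) / 16 = (−3 + 19)/16 = 1.
ℓ''(λ) = −11/λ² − 8 < 0, confirming a maximum.

λ̂_MAP = 1.000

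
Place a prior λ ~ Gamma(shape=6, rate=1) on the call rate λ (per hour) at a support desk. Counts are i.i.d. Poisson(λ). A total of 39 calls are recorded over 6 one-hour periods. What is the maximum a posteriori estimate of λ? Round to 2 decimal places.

Σxᵢ = 39, n = 6.
Posterior ∝ λ^5e^(−1λ) · λ^39e^(−6λ) = λ^44e^(−7λ), i.e. Gamma(shape=45, rate=7).
The mode of a Gamma(a, b) with a ≥ 1 (shape–rate) is (a−1)/b = 44/7 ≈ 6.29.

λ̂_MAP = 6.29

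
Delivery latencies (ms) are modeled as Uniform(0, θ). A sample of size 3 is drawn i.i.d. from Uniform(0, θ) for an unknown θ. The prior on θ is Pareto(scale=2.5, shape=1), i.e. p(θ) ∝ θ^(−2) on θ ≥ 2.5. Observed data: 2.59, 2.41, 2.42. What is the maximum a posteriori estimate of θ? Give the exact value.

θ̂_MAP = 2.59

The Uniform(0, θ) likelihood is θ^(−n) for θ ≥ max(xᵢ), zero otherwise. Here max(xᵢ) = 2.59.
Posterior ∝ θ^(−2) · θ^(−3) = θ^(−5) on θ ≥ max(2.5, 2.59) = 2.59.
This density is strictly decreasing in θ, so the posterior mode lies at the lower boundary of the support.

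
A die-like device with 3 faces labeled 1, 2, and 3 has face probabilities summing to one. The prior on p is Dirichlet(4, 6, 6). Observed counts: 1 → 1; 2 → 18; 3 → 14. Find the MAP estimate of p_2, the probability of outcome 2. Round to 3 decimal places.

MAP estimate: 0.500

The posterior is Dirichlet(αᵢ + nᵢ) = Dirichlet(5, 24, 20).
For a Dirichlet(a₁,…,a_K) with all aᵢ > 1, the mode has j-th component (aⱼ − 1)/(Σaᵢ − K).
Here Σaᵢ = 49 and K = 3, so p_2 = (24 − 1)/(49 − 3) = 23/46 ≈ 0.500.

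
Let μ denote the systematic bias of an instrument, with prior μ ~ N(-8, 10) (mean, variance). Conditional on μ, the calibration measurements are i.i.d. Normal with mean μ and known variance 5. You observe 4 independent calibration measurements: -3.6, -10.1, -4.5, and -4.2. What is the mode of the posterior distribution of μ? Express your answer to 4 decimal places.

n = 4; x̄ = ((-3.6) + (-10.1) + (-4.5) + (-4.2))/4 = -22.4/4 = -5.6.
For a Normal prior and Normal likelihood with known variance, the posterior is Normal; its mode equals its mean, the precision-weighted average.
Prior precision 1/σ₀² = 1/10 = 0.1; data precision n/σ² = 4/5 = 0.8.
μ̂ = (0.1·(-8) + 0.8·(-5.6)) / (0.1 + 0.8) = (-5.28)/0.9 = -88/15 ≈ -5.8667.

μ̂_MAP = -5.8667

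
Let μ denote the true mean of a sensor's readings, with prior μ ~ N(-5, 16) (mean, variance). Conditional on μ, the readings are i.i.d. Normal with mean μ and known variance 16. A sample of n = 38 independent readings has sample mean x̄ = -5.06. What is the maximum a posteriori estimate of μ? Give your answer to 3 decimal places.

n = 38, x̄ = -5.06.
For a Normal prior and Normal likelihood with known variance, the posterior is Normal; its mode equals its mean, the precision-weighted average.
Prior precision 1/σ₀² = 1/16 = 0.0625; data precision n/σ² = 38/16 = 2.375.
μ̂ = (0.0625·(-5) + 2.375·(-5.06)) / (0.0625 + 2.375) = (-12.33)/2.4375 = -1644/325 ≈ -5.058.

μ̂_MAP = -5.058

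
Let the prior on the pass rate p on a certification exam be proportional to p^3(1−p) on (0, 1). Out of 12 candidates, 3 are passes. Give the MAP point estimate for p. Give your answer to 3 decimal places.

The prior density ∝ p^3(1−p)^1 is the kernel of Beta(4, 2).
Data: 3 successes in 12 trials. The binomial likelihood contributes p^3(1−p)^9, so the posterior is Beta(4+3, 2+9) = Beta(7, 11).
For Beta(a, b) with a, b > 1 the mode is (a−1)/(a+b−2) = 6/16 ≈ 0.375.

p̂_MAP = 0.375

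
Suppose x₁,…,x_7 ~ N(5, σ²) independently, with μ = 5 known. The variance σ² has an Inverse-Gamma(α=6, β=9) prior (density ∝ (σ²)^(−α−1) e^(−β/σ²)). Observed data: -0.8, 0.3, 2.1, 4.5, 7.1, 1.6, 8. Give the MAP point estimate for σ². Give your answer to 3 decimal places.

σ̂²_MAP = 5.112

Sum of squared deviations about the known mean: SS = (-0.8−5)² + (0.3−5)² + (2.1−5)² + (4.5−5)² + (7.1−5)² + (1.6−5)² + (8−5)² = 89.36.
The Normal likelihood contributes (σ²)^(−n/2) exp(−SS/(2σ²)), so the posterior is Inverse-Gamma(α + n/2, β + SS/2) = Inverse-Gamma(9.5, 53.68).
The mode of Inverse-Gamma(a, b) is b/(a+1) = 53.68/10.5 ≈ 5.112.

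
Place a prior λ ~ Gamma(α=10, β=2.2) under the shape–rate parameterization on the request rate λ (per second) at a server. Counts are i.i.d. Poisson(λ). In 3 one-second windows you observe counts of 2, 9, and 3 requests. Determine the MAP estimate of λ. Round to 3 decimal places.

λ̂_MAP = 4.423

Σxᵢ = 2+9+3 = 14, with n = 3.
Posterior ∝ λ^9e^(−2.2λ) · λ^14e^(−3λ) = λ^23e^(−5.2λ), i.e. Gamma(shape=24, rate=5.2).
The mode of a Gamma(a, b) with a ≥ 1 (shape–rate) is (a−1)/b = 23/5.2 ≈ 4.423.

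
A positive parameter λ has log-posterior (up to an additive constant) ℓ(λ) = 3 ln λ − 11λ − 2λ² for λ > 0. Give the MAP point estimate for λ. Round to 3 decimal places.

λ̂_MAP = 0.250

ℓ'(λ) = 3/λ − 11 − 4λ. Setting this to zero and multiplying by λ: 4λ² + 11λ − 3 = 0.
λ = (−11 + √(11² + 4·4·3)) / (2·4) = (−11 + √169) / 8 = (−11 + 13)/8 = 1/4.
ℓ''(λ) = −3/λ² − 4 < 0, confirming a maximum.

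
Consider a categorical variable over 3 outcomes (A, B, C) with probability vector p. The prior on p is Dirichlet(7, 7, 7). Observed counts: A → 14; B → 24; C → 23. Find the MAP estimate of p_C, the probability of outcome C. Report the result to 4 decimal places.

The posterior is Dirichlet(αᵢ + nᵢ) = Dirichlet(21, 31, 30).
For a Dirichlet(a₁,…,a_K) with all aᵢ > 1, the mode has j-th component (aⱼ − 1)/(Σaᵢ − K).
Here Σaᵢ = 82 and K = 3, so p_C = (30 − 1)/(82 − 3) = 29/79 ≈ 0.3671.

MAP estimate of p_C = 0.3671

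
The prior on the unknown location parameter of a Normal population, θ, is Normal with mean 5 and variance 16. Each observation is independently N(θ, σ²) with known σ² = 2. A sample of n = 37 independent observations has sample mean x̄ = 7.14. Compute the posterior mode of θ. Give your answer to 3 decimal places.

n = 37, x̄ = 7.14.
For a Normal prior and Normal likelihood with known variance, the posterior is Normal; its mode equals its mean, the precision-weighted average.
Prior precision 1/σ₀² = 1/16 = 0.0625; data precision n/σ² = 37/2 = 18.5.
θ̂ = (0.0625·5 + 18.5·7.14) / (0.0625 + 18.5) = 132.4025/18.5625 = 52961/7425 ≈ 7.133.

θ̂_MAP = 7.133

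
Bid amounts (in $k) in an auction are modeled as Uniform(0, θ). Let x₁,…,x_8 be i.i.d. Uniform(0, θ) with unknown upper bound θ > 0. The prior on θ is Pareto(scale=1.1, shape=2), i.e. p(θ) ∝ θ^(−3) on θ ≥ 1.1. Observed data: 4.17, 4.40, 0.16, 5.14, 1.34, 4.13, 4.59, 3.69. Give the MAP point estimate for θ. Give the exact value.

The Uniform(0, θ) likelihood is θ^(−n) for θ ≥ max(xᵢ), zero otherwise. Here max(xᵢ) = 5.14.
Posterior ∝ θ^(−3) · θ^(−8) = θ^(−11) on θ ≥ max(1.1, 5.14) = 5.14.
This density is strictly decreasing in θ, so the posterior mode lies at the lower boundary of the support.

θ̂_MAP = 5.14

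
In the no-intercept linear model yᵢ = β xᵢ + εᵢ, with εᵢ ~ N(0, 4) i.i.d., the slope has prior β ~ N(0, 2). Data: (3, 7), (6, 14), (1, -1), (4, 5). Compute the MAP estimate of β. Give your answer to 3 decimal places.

β̂_MAP = 1.938

log p(β | y) = −Σ(yᵢ − βxᵢ)²/(2·4) − β²/(2·2) + const.
Setting the derivative to zero: Σxᵢ(yᵢ − βxᵢ)/4 − β/2 = 0, so β = Σxᵢyᵢ / (Σxᵢ² + σ²/τ²).
Σxᵢyᵢ = 3·7 + 6·14 + 1·(-1) + 4·5 = 124; Σxᵢ² = 62; σ²/τ² = 2.
β̂_MAP = 124 / (62 + 2) = 124/64 ≈ 1.938.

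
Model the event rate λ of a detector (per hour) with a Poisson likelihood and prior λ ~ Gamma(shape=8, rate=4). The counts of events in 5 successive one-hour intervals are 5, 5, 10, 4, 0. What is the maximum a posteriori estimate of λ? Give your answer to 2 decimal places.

Σxᵢ = 5+5+10+4+0 = 24, with n = 5.
Posterior ∝ λ^7e^(−4λ) · λ^24e^(−5λ) = λ^31e^(−9λ), i.e. Gamma(shape=32, rate=9).
The mode of a Gamma(a, b) with a ≥ 1 (shape–rate) is (a−1)/b = 31/9 ≈ 3.44.

λ̂_MAP = 3.44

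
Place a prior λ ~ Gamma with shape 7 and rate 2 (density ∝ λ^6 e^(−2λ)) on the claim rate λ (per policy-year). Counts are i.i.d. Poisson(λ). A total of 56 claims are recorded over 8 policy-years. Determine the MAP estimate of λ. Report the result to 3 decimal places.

λ̂_MAP = 6.200

Σxᵢ = 56, n = 8.
Posterior ∝ λ^6e^(−2λ) · λ^56e^(−8λ) = λ^62e^(−10λ), i.e. Gamma(shape=63, rate=10).
The mode of a Gamma(a, b) with a ≥ 1 (shape–rate) is (a−1)/b = 62/10 ≈ 6.200.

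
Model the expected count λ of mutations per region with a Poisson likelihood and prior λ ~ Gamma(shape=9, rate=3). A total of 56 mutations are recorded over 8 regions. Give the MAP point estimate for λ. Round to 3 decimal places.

Σxᵢ = 56, n = 8.
Posterior ∝ λ^8e^(−3λ) · λ^56e^(−8λ) = λ^64e^(−11λ), i.e. Gamma(shape=65, rate=11).
The mode of a Gamma(a, b) with a ≥ 1 (shape–rate) is (a−1)/b = 64/11 ≈ 5.818.

λ̂_MAP = 5.818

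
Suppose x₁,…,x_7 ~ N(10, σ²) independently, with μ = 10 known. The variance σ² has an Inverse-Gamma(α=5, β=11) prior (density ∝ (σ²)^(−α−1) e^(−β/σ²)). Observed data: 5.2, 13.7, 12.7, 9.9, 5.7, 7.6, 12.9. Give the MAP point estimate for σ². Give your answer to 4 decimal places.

σ̂²_MAP = 5.1942

Sum of squared deviations about the known mean: SS = (5.2−10)² + (13.7−10)² + (12.7−10)² + (9.9−10)² + (5.7−10)² + (7.6−10)² + (12.9−10)² = 76.69.
The Normal likelihood contributes (σ²)^(−n/2) exp(−SS/(2σ²)), so the posterior is Inverse-Gamma(α + n/2, β + SS/2) = Inverse-Gamma(8.5, 49.345).
The mode of Inverse-Gamma(a, b) is b/(a+1) = 49.345/9.5 ≈ 5.1942.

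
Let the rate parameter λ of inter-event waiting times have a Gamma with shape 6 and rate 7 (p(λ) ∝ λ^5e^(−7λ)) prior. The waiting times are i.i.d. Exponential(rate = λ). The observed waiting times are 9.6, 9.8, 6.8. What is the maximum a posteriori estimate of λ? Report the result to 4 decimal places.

λ̂_MAP = 0.2410

The Exponential(rate=λ) likelihood is ∝ λ^n e^(−λΣtᵢ). Here n = 3 and Σtᵢ = 9.6 + 9.8 + 6.8 = 26.2.
Posterior ∝ λ^5e^(−7λ) · λ^3e^(−26.2λ) = λ^8e^(−33.2λ), i.e. Gamma(9, 33.2).
Mode = (a−1)/b = 8/33.2 ≈ 0.2410.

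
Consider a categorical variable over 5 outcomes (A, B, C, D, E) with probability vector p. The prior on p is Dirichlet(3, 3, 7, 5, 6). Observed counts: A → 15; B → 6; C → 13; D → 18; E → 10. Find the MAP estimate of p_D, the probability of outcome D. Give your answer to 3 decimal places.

The posterior is Dirichlet(αᵢ + nᵢ) = Dirichlet(18, 9, 20, 23, 16).
For a Dirichlet(a₁,…,a_K) with all aᵢ > 1, the mode has j-th component (aⱼ − 1)/(Σaᵢ − K).
Here Σaᵢ = 86 and K = 5, so p_D = (23 − 1)/(86 − 5) = 22/81 ≈ 0.272.

MAP estimate of p_D = 0.272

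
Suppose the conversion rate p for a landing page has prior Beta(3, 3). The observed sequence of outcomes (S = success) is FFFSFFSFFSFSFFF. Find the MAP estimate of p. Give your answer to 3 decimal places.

Prior: Beta(3, 3).
Data: 4 successes in 15 trials (from the sequence). The binomial likelihood contributes p^4(1−p)^11, so the posterior is Beta(3+4, 3+11) = Beta(7, 14).
For Beta(a, b) with a, b > 1 the mode is (a−1)/(a+b−2) = 6/19 ≈ 0.316.

p̂_MAP = 0.316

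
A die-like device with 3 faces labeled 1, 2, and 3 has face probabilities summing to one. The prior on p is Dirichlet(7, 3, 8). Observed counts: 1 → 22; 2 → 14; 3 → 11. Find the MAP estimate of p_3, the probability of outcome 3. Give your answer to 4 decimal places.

MAP estimate: 0.2903

The posterior is Dirichlet(αᵢ + nᵢ) = Dirichlet(29, 17, 19).
For a Dirichlet(a₁,…,a_K) with all aᵢ > 1, the mode has j-th component (aⱼ − 1)/(Σaᵢ − K).
Here Σaᵢ = 65 and K = 3, so p_3 = (19 − 1)/(65 − 3) = 18/62 ≈ 0.2903.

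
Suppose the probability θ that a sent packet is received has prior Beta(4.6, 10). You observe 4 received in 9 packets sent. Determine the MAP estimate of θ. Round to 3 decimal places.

θ̂_MAP = 0.352

Prior: Beta(4.6, 10).
Data: 4 successes in 9 trials. The binomial likelihood contributes θ^4(1−θ)^5, so the posterior is Beta(4.6+4, 10+5) = Beta(8.6, 15).
For Beta(a, b) with a, b > 1 the mode is (a−1)/(a+b−2) = 7.6/21.6 ≈ 0.352.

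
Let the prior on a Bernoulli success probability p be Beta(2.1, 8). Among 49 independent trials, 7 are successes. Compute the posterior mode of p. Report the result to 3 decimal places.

p̂_MAP = 0.142

Prior: Beta(2.1, 8).
Data: 7 successes in 49 trials. The binomial likelihood contributes p^7(1−p)^42, so the posterior is Beta(2.1+7, 8+42) = Beta(9.1, 50).
For Beta(a, b) with a, b > 1 the mode is (a−1)/(a+b−2) = 8.1/57.1 ≈ 0.142.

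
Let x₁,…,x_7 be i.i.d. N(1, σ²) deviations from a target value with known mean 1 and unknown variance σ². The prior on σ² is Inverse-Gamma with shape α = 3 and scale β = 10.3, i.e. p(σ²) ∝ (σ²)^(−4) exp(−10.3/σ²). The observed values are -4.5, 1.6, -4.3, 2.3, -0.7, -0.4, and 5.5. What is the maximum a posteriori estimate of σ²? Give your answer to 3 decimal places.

Sum of squared deviations about the known mean: SS = (-4.5−1)² + (1.6−1)² + (-4.3−1)² + (2.3−1)² + (-0.7−1)² + (-0.4−1)² + (5.5−1)² = 85.49.
The Normal likelihood contributes (σ²)^(−n/2) exp(−SS/(2σ²)), so the posterior is Inverse-Gamma(α + n/2, β + SS/2) = Inverse-Gamma(6.5, 53.045).
The mode of Inverse-Gamma(a, b) is b/(a+1) = 53.045/7.5 ≈ 7.073.

σ̂²_MAP = 7.073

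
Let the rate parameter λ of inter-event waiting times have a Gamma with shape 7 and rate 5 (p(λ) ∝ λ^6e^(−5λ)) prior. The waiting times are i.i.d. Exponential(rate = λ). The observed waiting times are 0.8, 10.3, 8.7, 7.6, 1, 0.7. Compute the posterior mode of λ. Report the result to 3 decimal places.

λ̂_MAP = 0.352

The Exponential(rate=λ) likelihood is ∝ λ^n e^(−λΣtᵢ). Here n = 6 and Σtᵢ = 0.8 + 10.3 + 8.7 + 7.6 + 1 + 0.7 = 29.1.
Posterior ∝ λ^6e^(−5λ) · λ^6e^(−29.1λ) = λ^12e^(−34.1λ), i.e. Gamma(13, 34.1).
Mode = (a−1)/b = 12/34.1 ≈ 0.352.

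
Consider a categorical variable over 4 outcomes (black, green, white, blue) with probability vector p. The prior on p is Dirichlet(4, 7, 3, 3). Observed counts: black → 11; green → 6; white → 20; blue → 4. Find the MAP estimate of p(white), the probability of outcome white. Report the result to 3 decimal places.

MAP estimate of p(white) = 0.407

The posterior is Dirichlet(αᵢ + nᵢ) = Dirichlet(15, 13, 23, 7).
For a Dirichlet(a₁,…,a_K) with all aᵢ > 1, the mode has j-th component (aⱼ − 1)/(Σaᵢ − K).
Here Σaᵢ = 58 and K = 4, so p(white) = (23 − 1)/(58 − 4) = 22/54 ≈ 0.407.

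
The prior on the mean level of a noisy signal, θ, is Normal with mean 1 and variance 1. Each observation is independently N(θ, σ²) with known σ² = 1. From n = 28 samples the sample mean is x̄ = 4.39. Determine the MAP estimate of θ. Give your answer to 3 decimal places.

n = 28, x̄ = 4.39.
For a Normal prior and Normal likelihood with known variance, the posterior is Normal; its mode equals its mean, the precision-weighted average.
Prior precision 1/σ₀² = 1/1 = 1; data precision n/σ² = 28/1 = 28.
θ̂ = (1·1 + 28·4.39) / (1 + 28) = 123.92/29 = 3098/725 ≈ 4.273.

θ̂_MAP = 4.273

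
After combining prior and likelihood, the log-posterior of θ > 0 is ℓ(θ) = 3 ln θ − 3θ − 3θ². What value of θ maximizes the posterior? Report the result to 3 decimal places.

θ̂_MAP = 0.500

ℓ'(θ) = 3/θ − 3 − 6θ. Setting this to zero and multiplying by θ: 6θ² + 3θ − 3 = 0.
θ = (−3 + √(3² + 4·6·3)) / (2·6) = (−3 + √81) / 12 = (−3 + 9)/12 = 1/2.
ℓ''(θ) = −3/θ² − 6 < 0, confirming a maximum.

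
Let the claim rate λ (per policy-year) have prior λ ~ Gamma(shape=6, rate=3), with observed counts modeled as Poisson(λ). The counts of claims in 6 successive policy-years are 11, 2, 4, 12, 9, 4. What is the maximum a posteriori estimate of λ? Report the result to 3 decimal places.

Σxᵢ = 11+2+4+12+9+4 = 42, with n = 6.
Posterior ∝ λ^5e^(−3λ) · λ^42e^(−6λ) = λ^47e^(−9λ), i.e. Gamma(shape=48, rate=9).
The mode of a Gamma(a, b) with a ≥ 1 (shape–rate) is (a−1)/b = 47/9 ≈ 5.222.

λ̂_MAP = 5.222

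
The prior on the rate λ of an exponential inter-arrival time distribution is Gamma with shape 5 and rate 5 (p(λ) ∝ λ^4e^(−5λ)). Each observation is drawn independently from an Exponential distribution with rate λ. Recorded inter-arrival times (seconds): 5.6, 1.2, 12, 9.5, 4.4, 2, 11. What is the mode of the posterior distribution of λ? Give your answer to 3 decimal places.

λ̂_MAP = 0.217

The Exponential(rate=λ) likelihood is ∝ λ^n e^(−λΣtᵢ). Here n = 7 and Σtᵢ = 5.6 + 1.2 + 12 + 9.5 + 4.4 + 2 + 11 = 45.7.
Posterior ∝ λ^4e^(−5λ) · λ^7e^(−45.7λ) = λ^11e^(−50.7λ), i.e. Gamma(12, 50.7).
Mode = (a−1)/b = 11/50.7 ≈ 0.217.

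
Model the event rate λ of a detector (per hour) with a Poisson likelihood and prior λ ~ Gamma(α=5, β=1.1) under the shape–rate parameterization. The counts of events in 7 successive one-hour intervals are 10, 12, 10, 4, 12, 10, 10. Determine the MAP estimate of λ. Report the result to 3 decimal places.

Σxᵢ = 10+12+10+4+12+10+10 = 68, with n = 7.
Posterior ∝ λ^4e^(−1.1λ) · λ^68e^(−7λ) = λ^72e^(−8.1λ), i.e. Gamma(shape=73, rate=8.1).
The mode of a Gamma(a, b) with a ≥ 1 (shape–rate) is (a−1)/b = 72/8.1 ≈ 8.889.

λ̂_MAP = 8.889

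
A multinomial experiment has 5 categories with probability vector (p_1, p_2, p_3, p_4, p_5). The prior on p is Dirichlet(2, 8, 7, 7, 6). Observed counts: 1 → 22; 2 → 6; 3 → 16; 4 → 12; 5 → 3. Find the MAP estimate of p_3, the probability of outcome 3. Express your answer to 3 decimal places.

The posterior is Dirichlet(αᵢ + nᵢ) = Dirichlet(24, 14, 23, 19, 9).
For a Dirichlet(a₁,…,a_K) with all aᵢ > 1, the mode has j-th component (aⱼ − 1)/(Σaᵢ − K).
Here Σaᵢ = 89 and K = 5, so p_3 = (23 − 1)/(89 − 5) = 22/84 ≈ 0.262.

MAP estimate: 0.262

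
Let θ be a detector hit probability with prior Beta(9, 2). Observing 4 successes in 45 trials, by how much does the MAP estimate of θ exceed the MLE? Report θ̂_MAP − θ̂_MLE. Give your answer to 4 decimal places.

MAP − MLE = 0.1333

Posterior is Beta(13, 43); MAP = (13−1)/(56−2) = 12/54 ≈ 0.22222.
MLE ignores the prior: θ̂_MLE = k/n = 4/45 ≈ 0.08889.
Difference = 12/54 − 4/45 = 2/15 ≈ 0.1333.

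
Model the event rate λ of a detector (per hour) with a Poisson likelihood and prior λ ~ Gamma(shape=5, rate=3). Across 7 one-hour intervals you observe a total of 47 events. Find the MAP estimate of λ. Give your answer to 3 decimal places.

Σxᵢ = 47, n = 7.
Posterior ∝ λ^4e^(−3λ) · λ^47e^(−7λ) = λ^51e^(−10λ), i.e. Gamma(shape=52, rate=10).
The mode of a Gamma(a, b) with a ≥ 1 (shape–rate) is (a−1)/b = 51/10 ≈ 5.100.

λ̂_MAP = 5.100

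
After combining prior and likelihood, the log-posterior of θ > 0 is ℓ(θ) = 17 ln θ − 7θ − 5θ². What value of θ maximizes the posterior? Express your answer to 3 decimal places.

θ̂_MAP = 1.000

ℓ'(θ) = 17/θ − 7 − 10θ. Setting this to zero and multiplying by θ: 10θ² + 7θ − 17 = 0.
θ = (−7 + √(7² + 4·10·17)) / (2·10) = (−7 + √729) / 20 = (−7 + 27)/20 = 1.
ℓ''(θ) = −17/θ² − 10 < 0, confirming a maximum.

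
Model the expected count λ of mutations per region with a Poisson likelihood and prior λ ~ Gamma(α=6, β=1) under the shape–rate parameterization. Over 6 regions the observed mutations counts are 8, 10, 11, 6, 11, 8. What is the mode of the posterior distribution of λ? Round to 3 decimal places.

Σxᵢ = 8+10+11+6+11+8 = 54, with n = 6.
Posterior ∝ λ^5e^(−1λ) · λ^54e^(−6λ) = λ^59e^(−7λ), i.e. Gamma(shape=60, rate=7).
The mode of a Gamma(a, b) with a ≥ 1 (shape–rate) is (a−1)/b = 59/7 ≈ 8.429.

λ̂_MAP = 8.429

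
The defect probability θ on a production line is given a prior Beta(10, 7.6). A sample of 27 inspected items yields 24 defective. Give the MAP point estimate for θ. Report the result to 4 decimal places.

θ̂_MAP = 0.7746

Prior: Beta(10, 7.6).
Data: 24 successes in 27 trials. The binomial likelihood contributes θ^24(1−θ)^3, so the posterior is Beta(10+24, 7.6+3) = Beta(34, 10.6).
For Beta(a, b) with a, b > 1 the mode is (a−1)/(a+b−2) = 33/42.6 ≈ 0.7746.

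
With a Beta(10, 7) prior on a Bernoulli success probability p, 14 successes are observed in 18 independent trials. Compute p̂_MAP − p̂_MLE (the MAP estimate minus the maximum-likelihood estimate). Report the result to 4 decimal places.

MAP − MLE = -0.0808

Posterior is Beta(24, 11); MAP = (24−1)/(35−2) = 23/33 ≈ 0.69697.
MLE ignores the prior: p̂_MLE = k/n = 14/18 ≈ 0.77778.
Difference = 23/33 − 14/18 = -8/99 ≈ -0.0808.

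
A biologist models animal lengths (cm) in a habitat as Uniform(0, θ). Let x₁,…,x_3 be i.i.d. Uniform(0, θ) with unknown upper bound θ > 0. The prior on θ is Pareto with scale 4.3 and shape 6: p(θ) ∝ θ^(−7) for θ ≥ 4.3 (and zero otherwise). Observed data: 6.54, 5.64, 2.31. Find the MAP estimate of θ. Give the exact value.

The Uniform(0, θ) likelihood is θ^(−n) for θ ≥ max(xᵢ), zero otherwise. Here max(xᵢ) = 6.54.
Posterior ∝ θ^(−7) · θ^(−3) = θ^(−10) on θ ≥ max(4.3, 6.54) = 6.54.
This density is strictly decreasing in θ, so the posterior mode lies at the lower boundary of the support.

θ̂_MAP = 6.54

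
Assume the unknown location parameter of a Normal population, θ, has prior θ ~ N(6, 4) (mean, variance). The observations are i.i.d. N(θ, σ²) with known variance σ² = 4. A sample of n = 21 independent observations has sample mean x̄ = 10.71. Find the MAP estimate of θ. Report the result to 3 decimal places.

n = 21, x̄ = 10.71.
For a Normal prior and Normal likelihood with known variance, the posterior is Normal; its mode equals its mean, the precision-weighted average.
Prior precision 1/σ₀² = 1/4 = 0.25; data precision n/σ² = 21/4 = 5.25.
θ̂ = (0.25·6 + 5.25·10.71) / (0.25 + 5.25) = 57.7275/5.5 = 23091/2200 ≈ 10.496.

θ̂_MAP = 10.496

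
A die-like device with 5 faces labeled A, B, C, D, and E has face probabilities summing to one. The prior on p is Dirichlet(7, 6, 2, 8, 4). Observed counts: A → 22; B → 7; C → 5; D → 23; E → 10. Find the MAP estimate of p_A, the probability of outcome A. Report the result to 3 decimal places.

The posterior is Dirichlet(αᵢ + nᵢ) = Dirichlet(29, 13, 7, 31, 14).
For a Dirichlet(a₁,…,a_K) with all aᵢ > 1, the mode has j-th component (aⱼ − 1)/(Σaᵢ − K).
Here Σaᵢ = 94 and K = 5, so p_A = (29 − 1)/(94 − 5) = 28/89 ≈ 0.315.

MAP estimate of p_A = 0.315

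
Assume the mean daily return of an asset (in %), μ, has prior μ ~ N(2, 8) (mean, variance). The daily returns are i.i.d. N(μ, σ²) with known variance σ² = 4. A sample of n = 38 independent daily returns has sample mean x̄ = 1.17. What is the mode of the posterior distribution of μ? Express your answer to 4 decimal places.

μ̂_MAP = 1.1808

n = 38, x̄ = 1.17.
For a Normal prior and Normal likelihood with known variance, the posterior is Normal; its mode equals its mean, the precision-weighted average.
Prior precision 1/σ₀² = 1/8 = 0.125; data precision n/σ² = 38/4 = 9.5.
μ̂ = (0.125·2 + 9.5·1.17) / (0.125 + 9.5) = 11.365/9.625 = 2273/1925 ≈ 1.1808.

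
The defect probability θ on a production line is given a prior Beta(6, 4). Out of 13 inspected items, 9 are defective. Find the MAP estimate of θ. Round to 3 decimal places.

θ̂_MAP = 0.667

Prior: Beta(6, 4).
Data: 9 successes in 13 trials. The binomial likelihood contributes θ^9(1−θ)^4, so the posterior is Beta(6+9, 4+4) = Beta(15, 8).
For Beta(a, b) with a, b > 1 the mode is (a−1)/(a+b−2) = 14/21 ≈ 0.667.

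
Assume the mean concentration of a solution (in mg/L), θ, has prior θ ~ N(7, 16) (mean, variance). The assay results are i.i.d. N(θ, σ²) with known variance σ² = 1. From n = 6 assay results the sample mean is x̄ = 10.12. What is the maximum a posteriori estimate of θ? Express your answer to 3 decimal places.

n = 6, x̄ = 10.12.
For a Normal prior and Normal likelihood with known variance, the posterior is Normal; its mode equals its mean, the precision-weighted average.
Prior precision 1/σ₀² = 1/16 = 0.0625; data precision n/σ² = 6/1 = 6.
θ̂ = (0.0625·7 + 6·10.12) / (0.0625 + 6) = 61.1575/6.0625 = 24463/2425 ≈ 10.088.

θ̂_MAP = 10.088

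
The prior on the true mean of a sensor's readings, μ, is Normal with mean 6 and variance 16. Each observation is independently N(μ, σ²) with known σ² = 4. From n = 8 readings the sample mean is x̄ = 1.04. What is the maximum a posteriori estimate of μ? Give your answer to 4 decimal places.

n = 8, x̄ = 1.04.
For a Normal prior and Normal likelihood with known variance, the posterior is Normal; its mode equals its mean, the precision-weighted average.
Prior precision 1/σ₀² = 1/16 = 0.0625; data precision n/σ² = 8/4 = 2.
μ̂ = (0.0625·6 + 2·1.04) / (0.0625 + 2) = 2.455/2.0625 = 982/825 ≈ 1.1903.

μ̂_MAP = 1.1903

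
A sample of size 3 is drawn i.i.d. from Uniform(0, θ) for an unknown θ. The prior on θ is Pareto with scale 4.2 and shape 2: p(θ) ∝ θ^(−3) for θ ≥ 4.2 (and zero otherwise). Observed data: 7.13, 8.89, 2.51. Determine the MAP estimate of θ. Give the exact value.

θ̂_MAP = 8.89

The Uniform(0, θ) likelihood is θ^(−n) for θ ≥ max(xᵢ), zero otherwise. Here max(xᵢ) = 8.89.
Posterior ∝ θ^(−3) · θ^(−3) = θ^(−6) on θ ≥ max(4.2, 8.89) = 8.89.
This density is strictly decreasing in θ, so the posterior mode lies at the lower boundary of the support.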